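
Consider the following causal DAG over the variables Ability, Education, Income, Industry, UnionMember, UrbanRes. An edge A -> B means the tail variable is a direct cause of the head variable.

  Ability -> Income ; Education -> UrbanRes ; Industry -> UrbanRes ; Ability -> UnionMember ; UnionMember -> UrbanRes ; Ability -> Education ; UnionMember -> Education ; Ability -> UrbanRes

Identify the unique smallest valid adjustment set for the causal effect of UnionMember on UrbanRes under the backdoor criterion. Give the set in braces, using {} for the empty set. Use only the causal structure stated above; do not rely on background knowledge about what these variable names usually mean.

Variables eligible for adjustment (non-descendants of UnionMember, excluding UnionMember and UrbanRes): {Ability, Income, Industry}.
Backdoor paths from UnionMember to UrbanRes:
  P1: UnionMember <- Ability -> Education -> UrbanRes
  P2: UnionMember <- Ability -> UrbanRes
The empty set is not sufficient: P1 (UnionMember <- Ability -> Education -> UrbanRes) has no collider blocking it and no conditioned non-collider, so it is open.
Try {Ability}:
  P1: blocked at fork node Ability ∈ conditioning set.
  P2: blocked at fork node Ability ∈ conditioning set.
{Ability} contains no descendant of UnionMember and blocks every backdoor path.
No other singleton works — e.g. {Industry} leaves P1 open — so {Ability} is the unique smallest valid adjustment set.

{Ability}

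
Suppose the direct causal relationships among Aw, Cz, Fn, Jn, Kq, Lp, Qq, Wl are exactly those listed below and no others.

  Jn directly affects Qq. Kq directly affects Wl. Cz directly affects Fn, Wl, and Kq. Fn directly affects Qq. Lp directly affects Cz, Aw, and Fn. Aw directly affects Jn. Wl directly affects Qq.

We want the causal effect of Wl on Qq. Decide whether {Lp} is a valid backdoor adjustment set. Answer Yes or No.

No

Backdoor paths from Wl to Qq (paths whose first edge points into Wl):
  P1: Wl <- Cz <- Lp -> Aw -> Jn -> Qq
  P2: Wl <- Cz <- Lp -> Fn -> Qq
  P3: Wl <- Cz -> Fn <- Lp -> Aw -> Jn -> Qq
  P4: Wl <- Cz -> Fn -> Qq
  P5: Wl <- Kq <- Cz <- Lp -> Aw -> Jn -> Qq
  P6: Wl <- Kq <- Cz <- Lp -> Fn -> Qq
  P7: Wl <- Kq <- Cz -> Fn <- Lp -> Aw -> Jn -> Qq
  P8: Wl <- Kq <- Cz -> Fn -> Qq
Condition 1 (no descendant of Wl in the set): holds — descendants of Wl are {Qq}; none are in {Lp}.
Condition 2 (every backdoor path blocked by {Lp}):
  P1: blocked at fork node Lp ∈ conditioning set.
  P2: blocked at fork node Lp ∈ conditioning set.
  P3: blocked at collider Fn (neither it nor any descendant is in the conditioning set).
  P4: open — no interior node is in the conditioning set.
  P5: blocked at fork node Lp ∈ conditioning set.
  P6: blocked at fork node Lp ∈ conditioning set.
  P7: blocked at collider Fn (neither it nor any descendant is in the conditioning set).
  P8: open — no interior node is in the conditioning set.
{Lp} does not satisfy the backdoor criterion.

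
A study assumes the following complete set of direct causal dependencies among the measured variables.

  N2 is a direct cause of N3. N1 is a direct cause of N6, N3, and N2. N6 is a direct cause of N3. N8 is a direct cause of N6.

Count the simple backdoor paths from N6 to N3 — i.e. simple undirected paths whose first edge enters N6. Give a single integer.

A backdoor path from N6 to N3 is any simple undirected path whose first edge points into N6 (i.e. leaves N6 via a parent).
Parents of N6: {N1, N8}.
Enumerating:
  P1: N6 <- N1 -> N2 -> N3
  P2: N6 <- N1 -> N3
That exhausts the simple backdoor paths. Count: 2.

2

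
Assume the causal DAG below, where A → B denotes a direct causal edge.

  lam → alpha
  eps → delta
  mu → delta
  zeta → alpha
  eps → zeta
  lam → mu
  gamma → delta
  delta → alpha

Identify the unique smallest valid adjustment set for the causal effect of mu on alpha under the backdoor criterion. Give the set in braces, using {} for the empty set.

{lam}

Variables eligible for adjustment (non-descendants of mu, excluding mu and alpha): {eps, gamma, lam, zeta}.
Backdoor paths from mu to alpha:
  P1: mu <- lam -> alpha
The empty set is not sufficient: P1 (mu <- lam -> alpha) has no collider blocking it and no conditioned non-collider, so it is open.
Try {lam}:
  P1: blocked at fork node lam ∈ conditioning set.
{lam} contains no descendant of mu and blocks every backdoor path.
No other singleton works — e.g. {gamma} leaves P1 open — so {lam} is the unique smallest valid adjustment set.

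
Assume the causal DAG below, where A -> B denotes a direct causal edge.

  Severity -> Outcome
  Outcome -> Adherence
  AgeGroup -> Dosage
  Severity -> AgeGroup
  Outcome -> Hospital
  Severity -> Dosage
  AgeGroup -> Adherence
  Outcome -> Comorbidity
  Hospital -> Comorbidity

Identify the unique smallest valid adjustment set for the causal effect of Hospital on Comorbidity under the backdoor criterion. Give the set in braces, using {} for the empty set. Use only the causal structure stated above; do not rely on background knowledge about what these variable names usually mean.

{Outcome}

Variables eligible for adjustment (non-descendants of Hospital, excluding Hospital and Comorbidity): {Adherence, AgeGroup, Dosage, Outcome, Severity}.
Backdoor paths from Hospital to Comorbidity:
  P1: Hospital <- Outcome -> Comorbidity
The empty set is not sufficient: P1 (Hospital <- Outcome -> Comorbidity) has no collider blocking it and no conditioned non-collider, so it is open.
Try {Outcome}:
  P1: blocked at fork node Outcome ∈ conditioning set.
{Outcome} contains no descendant of Hospital and blocks every backdoor path.
No other singleton works — e.g. {Severity} leaves P1 open — so {Outcome} is the unique smallest valid adjustment set.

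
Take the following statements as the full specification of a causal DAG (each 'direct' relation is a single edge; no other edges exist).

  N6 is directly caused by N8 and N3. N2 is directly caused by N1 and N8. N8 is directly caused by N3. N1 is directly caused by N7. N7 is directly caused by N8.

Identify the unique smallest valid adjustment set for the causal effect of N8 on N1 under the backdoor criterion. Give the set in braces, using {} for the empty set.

{}

Variables eligible for adjustment (non-descendants of N8, excluding N8 and N1): {N3}.
Backdoor paths from N8 to N1:
  (none)
With no backdoor paths the empty set already satisfies the criterion, and it is trivially minimal.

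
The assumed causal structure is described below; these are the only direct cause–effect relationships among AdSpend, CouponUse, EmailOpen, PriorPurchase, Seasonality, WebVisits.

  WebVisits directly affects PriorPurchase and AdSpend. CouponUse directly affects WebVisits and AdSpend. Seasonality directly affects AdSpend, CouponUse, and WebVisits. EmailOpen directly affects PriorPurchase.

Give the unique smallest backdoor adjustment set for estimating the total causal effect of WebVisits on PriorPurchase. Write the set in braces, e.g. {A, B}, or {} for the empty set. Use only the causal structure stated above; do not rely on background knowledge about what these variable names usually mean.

Variables eligible for adjustment (non-descendants of WebVisits, excluding WebVisits and PriorPurchase): {CouponUse, EmailOpen, Seasonality}.
Backdoor paths from WebVisits to PriorPurchase:
  (none)
With no backdoor paths the empty set already satisfies the criterion, and it is trivially minimal.

{}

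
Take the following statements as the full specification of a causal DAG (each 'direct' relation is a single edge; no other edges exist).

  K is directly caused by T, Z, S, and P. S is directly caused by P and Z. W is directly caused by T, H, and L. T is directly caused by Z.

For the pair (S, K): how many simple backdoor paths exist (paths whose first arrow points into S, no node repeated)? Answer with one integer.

A backdoor path from S to K is any simple undirected path whose first edge points into S (i.e. leaves S via a parent).
Parents of S: {P, Z}.
Enumerating:
  P1: S <- Z -> T -> K
  P2: S <- Z -> K
  P3: S <- P -> K
That exhausts the simple backdoor paths. Count: 3.

3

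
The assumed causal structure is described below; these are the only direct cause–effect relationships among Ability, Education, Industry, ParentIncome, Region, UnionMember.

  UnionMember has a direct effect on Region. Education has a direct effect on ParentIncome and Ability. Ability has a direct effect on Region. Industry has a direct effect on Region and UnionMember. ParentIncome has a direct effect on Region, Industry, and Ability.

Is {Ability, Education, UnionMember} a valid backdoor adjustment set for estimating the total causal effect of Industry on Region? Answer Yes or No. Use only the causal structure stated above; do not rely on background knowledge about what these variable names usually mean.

No

Backdoor paths from Industry to Region (paths whose first edge points into Industry):
  P1: Industry <- ParentIncome <- Education -> Ability -> Region
  P2: Industry <- ParentIncome -> Ability -> Region
  P3: Industry <- ParentIncome -> Region
Condition 1 (no descendant of Industry in the set): FAILS — UnionMember is a descendant of Industry.
Condition 2 (every backdoor path blocked by {Ability, Education, UnionMember}):
  P1: blocked at fork node Education ∈ conditioning set.
  P2: blocked at chain node Ability ∈ conditioning set.
  P3: open — no interior node is in the conditioning set.
{Ability, Education, UnionMember} does not satisfy the backdoor criterion.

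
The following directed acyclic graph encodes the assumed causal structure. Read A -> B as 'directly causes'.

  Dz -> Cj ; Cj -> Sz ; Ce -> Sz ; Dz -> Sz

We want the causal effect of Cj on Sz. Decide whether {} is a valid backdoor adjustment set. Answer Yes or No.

No

Backdoor paths from Cj to Sz (paths whose first edge points into Cj):
  P1: Cj <- Dz -> Sz
Condition 1 (no descendant of Cj in the set): holds — descendants of Cj are {Sz}; none are in {}.
Condition 2 (every backdoor path blocked by {}):
  P1: open — no interior node is in the conditioning set.
{} does not satisfy the backdoor criterion.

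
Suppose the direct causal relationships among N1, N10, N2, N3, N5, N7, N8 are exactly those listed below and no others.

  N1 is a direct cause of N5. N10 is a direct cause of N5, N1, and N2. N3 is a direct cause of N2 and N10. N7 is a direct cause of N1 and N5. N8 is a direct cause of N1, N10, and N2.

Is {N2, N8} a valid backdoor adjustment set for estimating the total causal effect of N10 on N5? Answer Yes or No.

Backdoor paths from N10 to N5 (paths whose first edge points into N10):
  P1: N10 <- N3 -> N2 <- N8 -> N1 <- N7 -> N5
  P2: N10 <- N3 -> N2 <- N8 -> N1 -> N5
  P3: N10 <- N8 -> N1 <- N7 -> N5
  P4: N10 <- N8 -> N1 -> N5
Condition 1 (no descendant of N10 in the set): FAILS — N2 is a descendant of N10.
Condition 2 (every backdoor path blocked by {N2, N8}):
  P1: blocked at fork node N8 ∈ conditioning set.
  P2: blocked at fork node N8 ∈ conditioning set.
  P3: blocked at fork node N8 ∈ conditioning set.
  P4: blocked at fork node N8 ∈ conditioning set.
{N2, N8} does not satisfy the backdoor criterion.

No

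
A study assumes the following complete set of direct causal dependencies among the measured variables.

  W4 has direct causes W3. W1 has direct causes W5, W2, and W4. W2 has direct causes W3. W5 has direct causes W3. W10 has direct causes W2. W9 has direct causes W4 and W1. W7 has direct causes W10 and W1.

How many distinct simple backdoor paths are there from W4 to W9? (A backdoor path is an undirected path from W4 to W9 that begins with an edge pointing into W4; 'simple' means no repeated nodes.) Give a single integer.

3

A backdoor path from W4 to W9 is any simple undirected path whose first edge points into W4 (i.e. leaves W4 via a parent).
Parents of W4: {W3}.
Enumerating:
  P1: W4 <- W3 -> W2 -> W1 -> W9
  P2: W4 <- W3 -> W2 -> W10 -> W7 <- W1 -> W9
  P3: W4 <- W3 -> W5 -> W1 -> W9
That exhausts the simple backdoor paths. Count: 3.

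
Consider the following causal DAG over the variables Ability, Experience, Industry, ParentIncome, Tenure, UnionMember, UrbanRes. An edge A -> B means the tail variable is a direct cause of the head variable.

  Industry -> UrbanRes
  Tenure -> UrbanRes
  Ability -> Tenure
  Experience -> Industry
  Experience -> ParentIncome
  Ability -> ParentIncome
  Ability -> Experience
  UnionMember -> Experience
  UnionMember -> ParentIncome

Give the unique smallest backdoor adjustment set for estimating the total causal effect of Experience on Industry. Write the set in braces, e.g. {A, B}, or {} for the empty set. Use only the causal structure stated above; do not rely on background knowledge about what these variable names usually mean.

{}

Variables eligible for adjustment (non-descendants of Experience, excluding Experience and Industry): {Ability, Tenure, UnionMember}.
Backdoor paths from Experience to Industry:
  P1: Experience <- Ability -> Tenure -> UrbanRes <- Industry
  P2: Experience <- UnionMember -> ParentIncome <- Ability -> Tenure -> UrbanRes <- Industry
Each backdoor path contains an unconditioned collider, so every path is already blocked with the empty conditioning set:
  P1: blocked at collider UrbanRes (neither it nor any descendant is in the conditioning set).
  P2: blocked at collider ParentIncome (neither it nor any descendant is in the conditioning set).
The empty set is therefore the unique smallest valid set.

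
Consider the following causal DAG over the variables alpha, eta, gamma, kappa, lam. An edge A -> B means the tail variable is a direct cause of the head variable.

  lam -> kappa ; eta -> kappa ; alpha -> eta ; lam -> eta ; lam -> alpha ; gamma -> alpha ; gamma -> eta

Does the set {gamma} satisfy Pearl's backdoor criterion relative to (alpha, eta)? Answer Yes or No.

No

Backdoor paths from alpha to eta (paths whose first edge points into alpha):
  P1: alpha <- gamma -> eta
  P2: alpha <- lam -> eta
  P3: alpha <- lam -> kappa <- eta
Condition 1 (no descendant of alpha in the set): holds — descendants of alpha are {eta, kappa}; none are in {gamma}.
Condition 2 (every backdoor path blocked by {gamma}):
  P1: blocked at fork node gamma ∈ conditioning set.
  P2: open — no interior node is in the conditioning set.
  P3: blocked at collider kappa (neither it nor any descendant is in the conditioning set).
{gamma} does not satisfy the backdoor criterion.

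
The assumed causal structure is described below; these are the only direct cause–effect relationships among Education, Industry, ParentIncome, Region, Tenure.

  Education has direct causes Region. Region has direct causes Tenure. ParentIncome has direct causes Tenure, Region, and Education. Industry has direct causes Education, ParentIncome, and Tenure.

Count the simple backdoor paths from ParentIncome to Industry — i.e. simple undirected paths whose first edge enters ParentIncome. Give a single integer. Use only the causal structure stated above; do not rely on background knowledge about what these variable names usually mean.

A backdoor path from ParentIncome to Industry is any simple undirected path whose first edge points into ParentIncome (i.e. leaves ParentIncome via a parent).
Parents of ParentIncome: {Education, Region, Tenure}.
Enumerating:
  P1: ParentIncome <- Tenure -> Region -> Education -> Industry
  P2: ParentIncome <- Tenure -> Industry
  P3: ParentIncome <- Region <- Tenure -> Industry
  P4: ParentIncome <- Region -> Education -> Industry
  P5: ParentIncome <- Education <- Region <- Tenure -> Industry
  P6: ParentIncome <- Education -> Industry
That exhausts the simple backdoor paths. Count: 6.

6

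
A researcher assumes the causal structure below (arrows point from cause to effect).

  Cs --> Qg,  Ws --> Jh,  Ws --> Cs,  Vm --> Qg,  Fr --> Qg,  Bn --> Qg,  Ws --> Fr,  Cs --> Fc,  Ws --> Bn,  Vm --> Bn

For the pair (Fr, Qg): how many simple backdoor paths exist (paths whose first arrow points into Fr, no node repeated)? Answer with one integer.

A backdoor path from Fr to Qg is any simple undirected path whose first edge points into Fr (i.e. leaves Fr via a parent).
Parents of Fr: {Ws}.
Enumerating:
  P1: Fr <- Ws -> Cs -> Qg
  P2: Fr <- Ws -> Bn <- Vm -> Qg
  P3: Fr <- Ws -> Bn -> Qg
That exhausts the simple backdoor paths. Count: 3.

3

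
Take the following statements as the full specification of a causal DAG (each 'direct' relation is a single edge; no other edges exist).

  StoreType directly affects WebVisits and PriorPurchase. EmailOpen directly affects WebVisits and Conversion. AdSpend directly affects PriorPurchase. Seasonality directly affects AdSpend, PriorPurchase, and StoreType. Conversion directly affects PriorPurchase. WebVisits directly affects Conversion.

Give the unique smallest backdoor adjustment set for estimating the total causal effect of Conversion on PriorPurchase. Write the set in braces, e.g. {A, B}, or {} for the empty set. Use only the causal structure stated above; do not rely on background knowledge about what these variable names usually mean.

{StoreType}

Variables eligible for adjustment (non-descendants of Conversion, excluding Conversion and PriorPurchase): {AdSpend, EmailOpen, Seasonality, StoreType, WebVisits}.
Backdoor paths from Conversion to PriorPurchase:
  P1: Conversion <- EmailOpen -> WebVisits <- StoreType <- Seasonality -> AdSpend -> PriorPurchase
  P2: Conversion <- EmailOpen -> WebVisits <- StoreType <- Seasonality -> PriorPurchase
  P3: Conversion <- EmailOpen -> WebVisits <- StoreType -> PriorPurchase
  P4: Conversion <- WebVisits <- StoreType <- Seasonality -> AdSpend -> PriorPurchase
  P5: Conversion <- WebVisits <- StoreType <- Seasonality -> PriorPurchase
  P6: Conversion <- WebVisits <- StoreType -> PriorPurchase
The empty set is not sufficient: P4 (Conversion <- WebVisits <- StoreType <- Seasonality -> AdSpend -> PriorPurchase) has no collider blocking it and no conditioned non-collider, so it is open.
Try {StoreType}:
  P1: blocked at collider WebVisits (neither it nor any descendant is in the conditioning set).
  P2: blocked at collider WebVisits (neither it nor any descendant is in the conditioning set).
  P3: blocked at collider WebVisits (neither it nor any descendant is in the conditioning set).
  P4: blocked at chain node StoreType ∈ conditioning set.
  P5: blocked at chain node StoreType ∈ conditioning set.
  P6: blocked at fork node StoreType ∈ conditioning set.
{StoreType} contains no descendant of Conversion and blocks every backdoor path.
No other singleton works — e.g. {Seasonality} leaves P6 open — so {StoreType} is the unique smallest valid adjustment set.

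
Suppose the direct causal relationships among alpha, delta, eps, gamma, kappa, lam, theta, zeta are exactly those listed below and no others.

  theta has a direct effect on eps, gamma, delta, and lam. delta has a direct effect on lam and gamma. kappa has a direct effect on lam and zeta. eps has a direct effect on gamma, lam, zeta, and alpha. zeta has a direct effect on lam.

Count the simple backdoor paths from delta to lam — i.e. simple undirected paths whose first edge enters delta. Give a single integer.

7

A backdoor path from delta to lam is any simple undirected path whose first edge points into delta (i.e. leaves delta via a parent).
Parents of delta: {theta}.
Enumerating:
  P1: delta <- theta -> eps -> zeta <- kappa -> lam
  P2: delta <- theta -> eps -> zeta -> lam
  P3: delta <- theta -> eps -> lam
  P4: delta <- theta -> gamma <- eps -> zeta <- kappa -> lam
  P5: delta <- theta -> gamma <- eps -> zeta -> lam
  P6: delta <- theta -> gamma <- eps -> lam
  P7: delta <- theta -> lam
That exhausts the simple backdoor paths. Count: 7.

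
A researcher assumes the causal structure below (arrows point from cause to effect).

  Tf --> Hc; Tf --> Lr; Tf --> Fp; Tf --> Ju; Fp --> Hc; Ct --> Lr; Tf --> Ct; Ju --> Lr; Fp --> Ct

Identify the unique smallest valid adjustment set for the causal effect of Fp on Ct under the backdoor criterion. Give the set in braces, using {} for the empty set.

Variables eligible for adjustment (non-descendants of Fp, excluding Fp and Ct): {Ju, Tf}.
Backdoor paths from Fp to Ct:
  P1: Fp <- Tf -> Ju -> Lr <- Ct
  P2: Fp <- Tf -> Ct
  P3: Fp <- Tf -> Lr <- Ct
The empty set is not sufficient: P2 (Fp <- Tf -> Ct) has no collider blocking it and no conditioned non-collider, so it is open.
Try {Tf}:
  P1: blocked at fork node Tf ∈ conditioning set.
  P2: blocked at fork node Tf ∈ conditioning set.
  P3: blocked at fork node Tf ∈ conditioning set.
{Tf} contains no descendant of Fp and blocks every backdoor path.
No other singleton works — e.g. {Ju} leaves P2 open — so {Tf} is the unique smallest valid adjustment set.

{Tf}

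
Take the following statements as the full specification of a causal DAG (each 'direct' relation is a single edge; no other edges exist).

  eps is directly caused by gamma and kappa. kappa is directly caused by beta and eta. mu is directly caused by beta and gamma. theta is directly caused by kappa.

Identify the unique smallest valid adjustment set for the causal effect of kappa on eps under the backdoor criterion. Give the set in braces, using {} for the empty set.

{}

Variables eligible for adjustment (non-descendants of kappa, excluding kappa and eps): {beta, eta, gamma, mu}.
Backdoor paths from kappa to eps:
  P1: kappa <- beta -> mu <- gamma -> eps
Each backdoor path contains an unconditioned collider, so every path is already blocked with the empty conditioning set:
  P1: blocked at collider mu (neither it nor any descendant is in the conditioning set).
The empty set is therefore the unique smallest valid set.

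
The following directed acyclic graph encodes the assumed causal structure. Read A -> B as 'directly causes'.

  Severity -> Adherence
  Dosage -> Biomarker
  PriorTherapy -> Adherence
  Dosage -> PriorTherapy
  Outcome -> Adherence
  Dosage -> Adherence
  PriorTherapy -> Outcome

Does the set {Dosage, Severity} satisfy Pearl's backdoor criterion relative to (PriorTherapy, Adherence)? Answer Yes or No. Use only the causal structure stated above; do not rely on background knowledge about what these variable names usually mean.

Yes

Backdoor paths from PriorTherapy to Adherence (paths whose first edge points into PriorTherapy):
  P1: PriorTherapy <- Dosage -> Adherence
Condition 1 (no descendant of PriorTherapy in the set): holds — descendants of PriorTherapy are {Adherence, Outcome}; none are in {Dosage, Severity}.
Condition 2 (every backdoor path blocked by {Dosage, Severity}):
  P1: blocked at fork node Dosage ∈ conditioning set.
{Dosage, Severity} satisfies the backdoor criterion.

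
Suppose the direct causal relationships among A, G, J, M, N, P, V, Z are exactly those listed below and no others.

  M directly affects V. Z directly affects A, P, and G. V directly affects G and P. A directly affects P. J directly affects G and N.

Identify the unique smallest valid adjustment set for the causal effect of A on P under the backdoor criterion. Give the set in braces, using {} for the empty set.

Variables eligible for adjustment (non-descendants of A, excluding A and P): {G, J, M, N, V, Z}.
Backdoor paths from A to P:
  P1: A <- Z -> P
  P2: A <- Z -> G <- V -> P
The empty set is not sufficient: P1 (A <- Z -> P) has no collider blocking it and no conditioned non-collider, so it is open.
Try {Z}:
  P1: blocked at fork node Z ∈ conditioning set.
  P2: blocked at fork node Z ∈ conditioning set.
{Z} contains no descendant of A and blocks every backdoor path.
No other singleton works — e.g. {M} leaves P1 open — so {Z} is the unique smallest valid adjustment set.

{Z}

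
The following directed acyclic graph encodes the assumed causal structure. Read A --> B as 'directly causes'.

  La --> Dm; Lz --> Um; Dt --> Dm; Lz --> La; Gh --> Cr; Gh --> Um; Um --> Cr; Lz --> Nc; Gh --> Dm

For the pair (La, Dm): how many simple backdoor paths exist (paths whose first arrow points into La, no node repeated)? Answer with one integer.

2

A backdoor path from La to Dm is any simple undirected path whose first edge points into La (i.e. leaves La via a parent).
Parents of La: {Lz}.
Enumerating:
  P1: La <- Lz -> Um <- Gh -> Dm
  P2: La <- Lz -> Um -> Cr <- Gh -> Dm
That exhausts the simple backdoor paths. Count: 2.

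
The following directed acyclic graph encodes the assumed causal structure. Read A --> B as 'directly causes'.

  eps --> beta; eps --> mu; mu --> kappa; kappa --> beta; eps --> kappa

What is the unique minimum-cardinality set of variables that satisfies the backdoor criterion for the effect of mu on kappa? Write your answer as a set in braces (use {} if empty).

{eps}

Variables eligible for adjustment (non-descendants of mu, excluding mu and kappa): {eps}.
Backdoor paths from mu to kappa:
  P1: mu <- eps -> kappa
  P2: mu <- eps -> beta <- kappa
The empty set is not sufficient: P1 (mu <- eps -> kappa) has no collider blocking it and no conditioned non-collider, so it is open.
Try {eps}:
  P1: blocked at fork node eps ∈ conditioning set.
  P2: blocked at fork node eps ∈ conditioning set.
{eps} contains no descendant of mu and blocks every backdoor path.
{eps} is the unique smallest valid adjustment set.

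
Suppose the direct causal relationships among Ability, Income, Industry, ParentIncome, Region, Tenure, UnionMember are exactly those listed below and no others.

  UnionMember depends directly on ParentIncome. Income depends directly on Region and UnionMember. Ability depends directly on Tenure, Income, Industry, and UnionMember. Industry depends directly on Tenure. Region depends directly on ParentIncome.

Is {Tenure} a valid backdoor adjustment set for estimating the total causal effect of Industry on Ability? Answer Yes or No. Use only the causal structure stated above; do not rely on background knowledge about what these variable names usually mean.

Yes

Backdoor paths from Industry to Ability (paths whose first edge points into Industry):
  P1: Industry <- Tenure -> Ability
Condition 1 (no descendant of Industry in the set): holds — descendants of Industry are {Ability}; none are in {Tenure}.
Condition 2 (every backdoor path blocked by {Tenure}):
  P1: blocked at fork node Tenure ∈ conditioning set.
{Tenure} satisfies the backdoor criterion.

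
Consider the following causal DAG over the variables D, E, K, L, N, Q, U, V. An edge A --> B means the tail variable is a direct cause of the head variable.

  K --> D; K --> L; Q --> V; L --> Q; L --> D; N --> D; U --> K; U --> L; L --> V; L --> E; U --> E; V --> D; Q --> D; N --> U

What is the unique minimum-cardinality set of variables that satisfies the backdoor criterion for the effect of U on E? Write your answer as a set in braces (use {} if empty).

{}

Variables eligible for adjustment (non-descendants of U, excluding U and E): {N}.
Backdoor paths from U to E:
  P1: U <- N -> D <- K -> L -> E
  P2: U <- N -> D <- L -> E
  P3: U <- N -> D <- Q <- L -> E
  P4: U <- N -> D <- Q -> V <- L -> E
  P5: U <- N -> D <- V <- L -> E
  P6: U <- N -> D <- V <- Q <- L -> E
Each backdoor path contains an unconditioned collider, so every path is already blocked with the empty conditioning set:
  P1: blocked at collider D (neither it nor any descendant is in the conditioning set).
  P2: blocked at collider D (neither it nor any descendant is in the conditioning set).
  P3: blocked at collider D (neither it nor any descendant is in the conditioning set).
  P4: blocked at collider D (neither it nor any descendant is in the conditioning set).
  P5: blocked at collider D (neither it nor any descendant is in the conditioning set).
  P6: blocked at collider D (neither it nor any descendant is in the conditioning set).
The empty set is therefore the unique smallest valid set.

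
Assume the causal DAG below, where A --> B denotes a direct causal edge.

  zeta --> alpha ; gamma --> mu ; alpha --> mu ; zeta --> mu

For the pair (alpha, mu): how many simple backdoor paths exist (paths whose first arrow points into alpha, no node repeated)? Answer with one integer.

1

A backdoor path from alpha to mu is any simple undirected path whose first edge points into alpha (i.e. leaves alpha via a parent).
Parents of alpha: {zeta}.
Enumerating:
  P1: alpha <- zeta -> mu
That exhausts the simple backdoor paths. Count: 1.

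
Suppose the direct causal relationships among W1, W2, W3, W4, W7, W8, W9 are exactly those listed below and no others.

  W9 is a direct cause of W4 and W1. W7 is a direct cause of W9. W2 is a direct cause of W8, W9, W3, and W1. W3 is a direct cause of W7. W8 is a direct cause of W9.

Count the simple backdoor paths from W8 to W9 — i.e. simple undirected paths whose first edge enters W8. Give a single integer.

3

A backdoor path from W8 to W9 is any simple undirected path whose first edge points into W8 (i.e. leaves W8 via a parent).
Parents of W8: {W2}.
Enumerating:
  P1: W8 <- W2 -> W3 -> W7 -> W9
  P2: W8 <- W2 -> W9
  P3: W8 <- W2 -> W1 <- W9
That exhausts the simple backdoor paths. Count: 3.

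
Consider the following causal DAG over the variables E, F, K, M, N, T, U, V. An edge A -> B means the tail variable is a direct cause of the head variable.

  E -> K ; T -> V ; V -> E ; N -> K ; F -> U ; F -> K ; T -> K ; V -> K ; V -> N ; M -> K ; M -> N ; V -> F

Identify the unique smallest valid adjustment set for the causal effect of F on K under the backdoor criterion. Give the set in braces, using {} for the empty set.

Variables eligible for adjustment (non-descendants of F, excluding F and K): {E, M, N, T, V}.
Backdoor paths from F to K:
  P1: F <- V <- T -> K
  P2: F <- V -> E -> K
  P3: F <- V -> N <- M -> K
  P4: F <- V -> N -> K
  P5: F <- V -> K
The empty set is not sufficient: P1 (F <- V <- T -> K) has no collider blocking it and no conditioned non-collider, so it is open.
Try {V}:
  P1: blocked at chain node V ∈ conditioning set.
  P2: blocked at fork node V ∈ conditioning set.
  P3: blocked at fork node V ∈ conditioning set.
  P4: blocked at fork node V ∈ conditioning set.
  P5: blocked at fork node V ∈ conditioning set.
{V} contains no descendant of F and blocks every backdoor path.
No other singleton works — e.g. {T} leaves P2 open — so {V} is the unique smallest valid adjustment set.

{V}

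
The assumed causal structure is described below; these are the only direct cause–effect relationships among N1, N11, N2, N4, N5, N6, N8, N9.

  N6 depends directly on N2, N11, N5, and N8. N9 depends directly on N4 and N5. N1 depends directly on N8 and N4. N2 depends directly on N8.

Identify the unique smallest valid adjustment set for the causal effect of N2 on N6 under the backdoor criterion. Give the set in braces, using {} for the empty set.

{N8}

Variables eligible for adjustment (non-descendants of N2, excluding N2 and N6): {N1, N11, N4, N5, N8, N9}.
Backdoor paths from N2 to N6:
  P1: N2 <- N8 -> N1 <- N4 -> N9 <- N5 -> N6
  P2: N2 <- N8 -> N6
The empty set is not sufficient: P2 (N2 <- N8 -> N6) has no collider blocking it and no conditioned non-collider, so it is open.
Try {N8}:
  P1: blocked at fork node N8 ∈ conditioning set.
  P2: blocked at fork node N8 ∈ conditioning set.
{N8} contains no descendant of N2 and blocks every backdoor path.
No other singleton works — e.g. {N11} leaves P2 open — so {N8} is the unique smallest valid adjustment set.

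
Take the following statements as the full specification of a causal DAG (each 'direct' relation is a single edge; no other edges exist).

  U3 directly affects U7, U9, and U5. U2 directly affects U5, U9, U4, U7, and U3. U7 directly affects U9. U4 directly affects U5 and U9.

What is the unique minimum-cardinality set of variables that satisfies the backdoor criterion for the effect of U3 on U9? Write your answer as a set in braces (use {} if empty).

Variables eligible for adjustment (non-descendants of U3, excluding U3 and U9): {U2, U4}.
Backdoor paths from U3 to U9:
  P1: U3 <- U2 -> U4 -> U9
  P2: U3 <- U2 -> U7 -> U9
  P3: U3 <- U2 -> U5 <- U4 -> U9
  P4: U3 <- U2 -> U9
The empty set is not sufficient: P1 (U3 <- U2 -> U4 -> U9) has no collider blocking it and no conditioned non-collider, so it is open.
Try {U2}:
  P1: blocked at fork node U2 ∈ conditioning set.
  P2: blocked at fork node U2 ∈ conditioning set.
  P3: blocked at fork node U2 ∈ conditioning set.
  P4: blocked at fork node U2 ∈ conditioning set.
{U2} contains no descendant of U3 and blocks every backdoor path.
No other singleton works — e.g. {U4} leaves P2 open — so {U2} is the unique smallest valid adjustment set.

{U2}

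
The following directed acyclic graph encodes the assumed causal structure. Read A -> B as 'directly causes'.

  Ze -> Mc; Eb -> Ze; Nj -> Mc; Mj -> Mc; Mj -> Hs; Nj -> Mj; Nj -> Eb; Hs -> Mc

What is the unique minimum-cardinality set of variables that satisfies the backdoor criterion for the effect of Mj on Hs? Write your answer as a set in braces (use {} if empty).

Variables eligible for adjustment (non-descendants of Mj, excluding Mj and Hs): {Eb, Nj, Ze}.
Backdoor paths from Mj to Hs:
  P1: Mj <- Nj -> Eb -> Ze -> Mc <- Hs
  P2: Mj <- Nj -> Mc <- Hs
Each backdoor path contains an unconditioned collider, so every path is already blocked with the empty conditioning set:
  P1: blocked at collider Mc (neither it nor any descendant is in the conditioning set).
  P2: blocked at collider Mc (neither it nor any descendant is in the conditioning set).
The empty set is therefore the unique smallest valid set.

{}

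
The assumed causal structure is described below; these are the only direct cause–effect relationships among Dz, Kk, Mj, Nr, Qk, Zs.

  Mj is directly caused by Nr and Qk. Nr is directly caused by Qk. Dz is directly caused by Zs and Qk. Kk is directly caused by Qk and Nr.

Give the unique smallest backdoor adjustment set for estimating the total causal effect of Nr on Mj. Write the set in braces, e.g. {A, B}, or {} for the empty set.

{Qk}

Variables eligible for adjustment (non-descendants of Nr, excluding Nr and Mj): {Dz, Qk, Zs}.
Backdoor paths from Nr to Mj:
  P1: Nr <- Qk -> Mj
The empty set is not sufficient: P1 (Nr <- Qk -> Mj) has no collider blocking it and no conditioned non-collider, so it is open.
Try {Qk}:
  P1: blocked at fork node Qk ∈ conditioning set.
{Qk} contains no descendant of Nr and blocks every backdoor path.
No other singleton works — e.g. {Zs} leaves P1 open — so {Qk} is the unique smallest valid adjustment set.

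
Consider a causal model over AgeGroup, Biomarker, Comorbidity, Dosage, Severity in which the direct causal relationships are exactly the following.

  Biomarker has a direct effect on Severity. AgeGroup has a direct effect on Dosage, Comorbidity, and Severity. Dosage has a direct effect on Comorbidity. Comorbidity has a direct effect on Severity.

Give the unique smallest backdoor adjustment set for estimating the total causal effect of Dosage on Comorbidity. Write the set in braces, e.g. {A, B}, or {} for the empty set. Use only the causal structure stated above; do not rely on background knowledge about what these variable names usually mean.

Variables eligible for adjustment (non-descendants of Dosage, excluding Dosage and Comorbidity): {AgeGroup, Biomarker}.
Backdoor paths from Dosage to Comorbidity:
  P1: Dosage <- AgeGroup -> Comorbidity
  P2: Dosage <- AgeGroup -> Severity <- Comorbidity
The empty set is not sufficient: P1 (Dosage <- AgeGroup -> Comorbidity) has no collider blocking it and no conditioned non-collider, so it is open.
Try {AgeGroup}:
  P1: blocked at fork node AgeGroup ∈ conditioning set.
  P2: blocked at fork node AgeGroup ∈ conditioning set.
{AgeGroup} contains no descendant of Dosage and blocks every backdoor path.
No other singleton works — e.g. {Biomarker} leaves P1 open — so {AgeGroup} is the unique smallest valid adjustment set.

{AgeGroup}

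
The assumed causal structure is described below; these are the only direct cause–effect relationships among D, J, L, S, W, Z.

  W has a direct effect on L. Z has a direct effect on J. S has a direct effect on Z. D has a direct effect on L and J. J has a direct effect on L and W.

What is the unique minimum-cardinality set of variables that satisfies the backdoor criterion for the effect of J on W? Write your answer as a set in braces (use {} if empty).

{}

Variables eligible for adjustment (non-descendants of J, excluding J and W): {D, S, Z}.
Backdoor paths from J to W:
  P1: J <- D -> L <- W
Each backdoor path contains an unconditioned collider, so every path is already blocked with the empty conditioning set:
  P1: blocked at collider L (neither it nor any descendant is in the conditioning set).
The empty set is therefore the unique smallest valid set.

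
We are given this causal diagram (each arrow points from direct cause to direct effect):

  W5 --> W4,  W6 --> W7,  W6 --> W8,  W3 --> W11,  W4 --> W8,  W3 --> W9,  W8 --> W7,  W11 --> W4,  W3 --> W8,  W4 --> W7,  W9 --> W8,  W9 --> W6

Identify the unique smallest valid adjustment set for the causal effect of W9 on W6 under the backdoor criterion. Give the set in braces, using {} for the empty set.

{}

Variables eligible for adjustment (non-descendants of W9, excluding W9 and W6): {W11, W3, W4, W5}.
Backdoor paths from W9 to W6:
  P1: W9 <- W3 -> W11 -> W4 -> W8 <- W6
  P2: W9 <- W3 -> W11 -> W4 -> W8 -> W7 <- W6
  P3: W9 <- W3 -> W11 -> W4 -> W7 <- W6
  P4: W9 <- W3 -> W11 -> W4 -> W7 <- W8 <- W6
  P5: W9 <- W3 -> W8 <- W4 -> W7 <- W6
  P6: W9 <- W3 -> W8 <- W6
  P7: W9 <- W3 -> W8 -> W7 <- W6
Each backdoor path contains an unconditioned collider, so every path is already blocked with the empty conditioning set:
  P1: blocked at collider W8 (neither it nor any descendant is in the conditioning set).
  P2: blocked at collider W7 (neither it nor any descendant is in the conditioning set).
  P3: blocked at collider W7 (neither it nor any descendant is in the conditioning set).
  P4: blocked at collider W7 (neither it nor any descendant is in the conditioning set).
  P5: blocked at collider W8 (neither it nor any descendant is in the conditioning set).
  P6: blocked at collider W8 (neither it nor any descendant is in the conditioning set).
  P7: blocked at collider W7 (neither it nor any descendant is in the conditioning set).
The empty set is therefore the unique smallest valid set.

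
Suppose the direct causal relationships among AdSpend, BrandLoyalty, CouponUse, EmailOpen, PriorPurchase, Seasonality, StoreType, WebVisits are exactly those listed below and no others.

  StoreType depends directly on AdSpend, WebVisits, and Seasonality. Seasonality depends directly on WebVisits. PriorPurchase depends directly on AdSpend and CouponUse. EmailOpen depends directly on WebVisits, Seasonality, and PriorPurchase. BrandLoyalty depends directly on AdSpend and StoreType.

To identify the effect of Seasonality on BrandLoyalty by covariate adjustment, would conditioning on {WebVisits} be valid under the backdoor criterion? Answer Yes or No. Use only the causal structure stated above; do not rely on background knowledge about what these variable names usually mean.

Yes

Backdoor paths from Seasonality to BrandLoyalty (paths whose first edge points into Seasonality):
  P1: Seasonality <- WebVisits -> StoreType <- AdSpend -> BrandLoyalty
  P2: Seasonality <- WebVisits -> StoreType -> BrandLoyalty
  P3: Seasonality <- WebVisits -> EmailOpen <- PriorPurchase <- AdSpend -> StoreType -> BrandLoyalty
  P4: Seasonality <- WebVisits -> EmailOpen <- PriorPurchase <- AdSpend -> BrandLoyalty
Condition 1 (no descendant of Seasonality in the set): holds — descendants of Seasonality are {BrandLoyalty, EmailOpen, StoreType}; none are in {WebVisits}.
Condition 2 (every backdoor path blocked by {WebVisits}):
  P1: blocked at fork node WebVisits ∈ conditioning set.
  P2: blocked at fork node WebVisits ∈ conditioning set.
  P3: blocked at fork node WebVisits ∈ conditioning set.
  P4: blocked at fork node WebVisits ∈ conditioning set.
{WebVisits} satisfies the backdoor criterion.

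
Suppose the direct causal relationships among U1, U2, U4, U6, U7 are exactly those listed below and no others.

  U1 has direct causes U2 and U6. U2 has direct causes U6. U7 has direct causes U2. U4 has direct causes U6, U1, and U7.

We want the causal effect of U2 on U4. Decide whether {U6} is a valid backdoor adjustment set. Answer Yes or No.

Yes

Backdoor paths from U2 to U4 (paths whose first edge points into U2):
  P1: U2 <- U6 -> U1 -> U4
  P2: U2 <- U6 -> U4
Condition 1 (no descendant of U2 in the set): holds — descendants of U2 are {U1, U4, U7}; none are in {U6}.
Condition 2 (every backdoor path blocked by {U6}):
  P1: blocked at fork node U6 ∈ conditioning set.
  P2: blocked at fork node U6 ∈ conditioning set.
{U6} satisfies the backdoor criterion.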